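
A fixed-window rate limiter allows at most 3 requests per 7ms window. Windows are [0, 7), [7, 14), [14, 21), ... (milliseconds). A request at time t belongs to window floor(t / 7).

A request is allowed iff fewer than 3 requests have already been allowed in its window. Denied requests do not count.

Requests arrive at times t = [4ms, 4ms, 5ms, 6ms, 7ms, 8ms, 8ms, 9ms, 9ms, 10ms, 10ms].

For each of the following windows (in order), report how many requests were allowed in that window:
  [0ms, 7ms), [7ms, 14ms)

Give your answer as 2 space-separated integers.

Answer: 3 3

Derivation:
Processing requests:
  req#1 t=4ms (window 0): ALLOW
  req#2 t=4ms (window 0): ALLOW
  req#3 t=5ms (window 0): ALLOW
  req#4 t=6ms (window 0): DENY
  req#5 t=7ms (window 1): ALLOW
  req#6 t=8ms (window 1): ALLOW
  req#7 t=8ms (window 1): ALLOW
  req#8 t=9ms (window 1): DENY
  req#9 t=9ms (window 1): DENY
  req#10 t=10ms (window 1): DENY
  req#11 t=10ms (window 1): DENY

Allowed counts by window: 3 3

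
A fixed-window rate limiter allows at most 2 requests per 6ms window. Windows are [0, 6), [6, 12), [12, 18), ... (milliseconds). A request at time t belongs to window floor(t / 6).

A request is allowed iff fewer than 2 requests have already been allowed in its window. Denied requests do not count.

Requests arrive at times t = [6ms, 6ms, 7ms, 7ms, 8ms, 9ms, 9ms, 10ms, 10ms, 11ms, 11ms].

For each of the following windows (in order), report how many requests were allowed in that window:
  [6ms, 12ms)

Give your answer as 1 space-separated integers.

Processing requests:
  req#1 t=6ms (window 1): ALLOW
  req#2 t=6ms (window 1): ALLOW
  req#3 t=7ms (window 1): DENY
  req#4 t=7ms (window 1): DENY
  req#5 t=8ms (window 1): DENY
  req#6 t=9ms (window 1): DENY
  req#7 t=9ms (window 1): DENY
  req#8 t=10ms (window 1): DENY
  req#9 t=10ms (window 1): DENY
  req#10 t=11ms (window 1): DENY
  req#11 t=11ms (window 1): DENY

Allowed counts by window: 2

Answer: 2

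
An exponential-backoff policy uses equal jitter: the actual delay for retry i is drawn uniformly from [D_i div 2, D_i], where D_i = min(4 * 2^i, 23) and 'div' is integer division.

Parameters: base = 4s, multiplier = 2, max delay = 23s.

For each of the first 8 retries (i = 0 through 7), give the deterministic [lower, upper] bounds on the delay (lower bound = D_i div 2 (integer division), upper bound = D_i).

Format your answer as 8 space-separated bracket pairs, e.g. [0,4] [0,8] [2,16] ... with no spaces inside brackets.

Computing bounds per retry:
  i=0: D_i=min(4*2^0,23)=4, bounds=[2,4]
  i=1: D_i=min(4*2^1,23)=8, bounds=[4,8]
  i=2: D_i=min(4*2^2,23)=16, bounds=[8,16]
  i=3: D_i=min(4*2^3,23)=23, bounds=[11,23]
  i=4: D_i=min(4*2^4,23)=23, bounds=[11,23]
  i=5: D_i=min(4*2^5,23)=23, bounds=[11,23]
  i=6: D_i=min(4*2^6,23)=23, bounds=[11,23]
  i=7: D_i=min(4*2^7,23)=23, bounds=[11,23]

Answer: [2,4] [4,8] [8,16] [11,23] [11,23] [11,23] [11,23] [11,23]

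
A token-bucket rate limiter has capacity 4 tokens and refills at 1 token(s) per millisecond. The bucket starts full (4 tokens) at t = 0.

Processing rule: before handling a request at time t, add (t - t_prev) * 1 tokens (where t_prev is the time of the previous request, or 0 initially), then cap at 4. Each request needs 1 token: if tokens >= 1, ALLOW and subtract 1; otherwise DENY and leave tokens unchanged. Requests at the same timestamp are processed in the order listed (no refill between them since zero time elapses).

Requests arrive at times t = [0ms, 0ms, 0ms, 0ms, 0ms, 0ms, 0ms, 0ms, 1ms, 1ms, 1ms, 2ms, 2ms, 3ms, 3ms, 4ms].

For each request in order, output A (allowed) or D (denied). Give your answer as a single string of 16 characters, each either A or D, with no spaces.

Simulating step by step:
  req#1 t=0ms: ALLOW
  req#2 t=0ms: ALLOW
  req#3 t=0ms: ALLOW
  req#4 t=0ms: ALLOW
  req#5 t=0ms: DENY
  req#6 t=0ms: DENY
  req#7 t=0ms: DENY
  req#8 t=0ms: DENY
  req#9 t=1ms: ALLOW
  req#10 t=1ms: DENY
  req#11 t=1ms: DENY
  req#12 t=2ms: ALLOW
  req#13 t=2ms: DENY
  req#14 t=3ms: ALLOW
  req#15 t=3ms: DENY
  req#16 t=4ms: ALLOW

Answer: AAAADDDDADDADADA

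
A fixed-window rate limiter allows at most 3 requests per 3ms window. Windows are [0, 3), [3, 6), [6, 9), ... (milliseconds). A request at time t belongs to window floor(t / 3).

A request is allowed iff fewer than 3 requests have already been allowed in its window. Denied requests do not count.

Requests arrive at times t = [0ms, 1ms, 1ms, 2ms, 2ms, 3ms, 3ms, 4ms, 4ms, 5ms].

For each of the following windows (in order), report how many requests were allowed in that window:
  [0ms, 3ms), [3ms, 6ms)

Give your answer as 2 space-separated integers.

Answer: 3 3

Derivation:
Processing requests:
  req#1 t=0ms (window 0): ALLOW
  req#2 t=1ms (window 0): ALLOW
  req#3 t=1ms (window 0): ALLOW
  req#4 t=2ms (window 0): DENY
  req#5 t=2ms (window 0): DENY
  req#6 t=3ms (window 1): ALLOW
  req#7 t=3ms (window 1): ALLOW
  req#8 t=4ms (window 1): ALLOW
  req#9 t=4ms (window 1): DENY
  req#10 t=5ms (window 1): DENY

Allowed counts by window: 3 3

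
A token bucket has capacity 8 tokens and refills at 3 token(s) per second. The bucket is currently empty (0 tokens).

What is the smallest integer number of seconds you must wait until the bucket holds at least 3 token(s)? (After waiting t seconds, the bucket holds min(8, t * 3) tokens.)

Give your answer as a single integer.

Answer: 1

Derivation:
Need t * 3 >= 3, so t >= 3/3.
Smallest integer t = ceil(3/3) = 1.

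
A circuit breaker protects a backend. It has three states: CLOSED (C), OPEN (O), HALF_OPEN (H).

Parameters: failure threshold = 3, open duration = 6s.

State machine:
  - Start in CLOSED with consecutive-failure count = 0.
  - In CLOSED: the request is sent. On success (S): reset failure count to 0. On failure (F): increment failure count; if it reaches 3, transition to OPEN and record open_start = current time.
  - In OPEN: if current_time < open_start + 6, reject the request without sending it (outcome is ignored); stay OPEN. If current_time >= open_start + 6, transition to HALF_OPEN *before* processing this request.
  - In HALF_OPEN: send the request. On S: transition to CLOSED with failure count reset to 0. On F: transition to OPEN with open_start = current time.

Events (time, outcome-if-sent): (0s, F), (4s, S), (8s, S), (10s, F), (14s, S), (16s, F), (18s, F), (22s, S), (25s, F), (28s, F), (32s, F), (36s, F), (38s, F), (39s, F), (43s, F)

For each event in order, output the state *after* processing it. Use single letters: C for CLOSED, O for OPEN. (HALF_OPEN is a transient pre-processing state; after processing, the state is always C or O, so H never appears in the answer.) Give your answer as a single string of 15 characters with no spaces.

Answer: CCCCCCCCCCOOOOO

Derivation:
State after each event:
  event#1 t=0s outcome=F: state=CLOSED
  event#2 t=4s outcome=S: state=CLOSED
  event#3 t=8s outcome=S: state=CLOSED
  event#4 t=10s outcome=F: state=CLOSED
  event#5 t=14s outcome=S: state=CLOSED
  event#6 t=16s outcome=F: state=CLOSED
  event#7 t=18s outcome=F: state=CLOSED
  event#8 t=22s outcome=S: state=CLOSED
  event#9 t=25s outcome=F: state=CLOSED
  event#10 t=28s outcome=F: state=CLOSED
  event#11 t=32s outcome=F: state=OPEN
  event#12 t=36s outcome=F: state=OPEN
  event#13 t=38s outcome=F: state=OPEN
  event#14 t=39s outcome=F: state=OPEN
  event#15 t=43s outcome=F: state=OPEN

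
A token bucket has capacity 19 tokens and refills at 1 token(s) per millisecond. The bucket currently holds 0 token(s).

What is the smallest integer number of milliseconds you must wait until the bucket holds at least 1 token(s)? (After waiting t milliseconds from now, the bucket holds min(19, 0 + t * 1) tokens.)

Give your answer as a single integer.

Answer: 1

Derivation:
Need 0 + t * 1 >= 1, so t >= 1/1.
Smallest integer t = ceil(1/1) = 1.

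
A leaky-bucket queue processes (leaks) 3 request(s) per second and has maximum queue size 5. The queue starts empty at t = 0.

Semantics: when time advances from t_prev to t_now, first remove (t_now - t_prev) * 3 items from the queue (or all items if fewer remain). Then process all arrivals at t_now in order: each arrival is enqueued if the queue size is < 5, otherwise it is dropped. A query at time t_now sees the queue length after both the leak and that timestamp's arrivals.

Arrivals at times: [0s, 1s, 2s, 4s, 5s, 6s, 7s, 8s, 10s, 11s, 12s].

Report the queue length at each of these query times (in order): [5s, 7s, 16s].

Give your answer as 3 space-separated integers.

Answer: 1 1 0

Derivation:
Queue lengths at query times:
  query t=5s: backlog = 1
  query t=7s: backlog = 1
  query t=16s: backlog = 0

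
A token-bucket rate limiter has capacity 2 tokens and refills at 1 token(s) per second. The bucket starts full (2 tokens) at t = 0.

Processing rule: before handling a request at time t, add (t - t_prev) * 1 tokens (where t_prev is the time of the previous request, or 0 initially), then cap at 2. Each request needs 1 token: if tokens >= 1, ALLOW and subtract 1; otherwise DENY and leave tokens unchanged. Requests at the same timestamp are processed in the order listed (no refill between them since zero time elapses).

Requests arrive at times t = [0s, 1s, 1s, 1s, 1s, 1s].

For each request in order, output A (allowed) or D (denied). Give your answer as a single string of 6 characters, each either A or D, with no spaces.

Simulating step by step:
  req#1 t=0s: ALLOW
  req#2 t=1s: ALLOW
  req#3 t=1s: ALLOW
  req#4 t=1s: DENY
  req#5 t=1s: DENY
  req#6 t=1s: DENY

Answer: AAADDD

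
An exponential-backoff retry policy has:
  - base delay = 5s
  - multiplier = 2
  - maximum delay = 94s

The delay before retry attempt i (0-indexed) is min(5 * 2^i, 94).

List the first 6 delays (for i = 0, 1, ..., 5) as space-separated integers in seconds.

Computing each delay:
  i=0: min(5*2^0, 94) = 5
  i=1: min(5*2^1, 94) = 10
  i=2: min(5*2^2, 94) = 20
  i=3: min(5*2^3, 94) = 40
  i=4: min(5*2^4, 94) = 80
  i=5: min(5*2^5, 94) = 94

Answer: 5 10 20 40 80 94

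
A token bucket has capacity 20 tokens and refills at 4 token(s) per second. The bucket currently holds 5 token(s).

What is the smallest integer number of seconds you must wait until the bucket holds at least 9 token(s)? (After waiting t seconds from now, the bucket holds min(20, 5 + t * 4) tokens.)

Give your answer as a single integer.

Answer: 1

Derivation:
Need 5 + t * 4 >= 9, so t >= 4/4.
Smallest integer t = ceil(4/4) = 1.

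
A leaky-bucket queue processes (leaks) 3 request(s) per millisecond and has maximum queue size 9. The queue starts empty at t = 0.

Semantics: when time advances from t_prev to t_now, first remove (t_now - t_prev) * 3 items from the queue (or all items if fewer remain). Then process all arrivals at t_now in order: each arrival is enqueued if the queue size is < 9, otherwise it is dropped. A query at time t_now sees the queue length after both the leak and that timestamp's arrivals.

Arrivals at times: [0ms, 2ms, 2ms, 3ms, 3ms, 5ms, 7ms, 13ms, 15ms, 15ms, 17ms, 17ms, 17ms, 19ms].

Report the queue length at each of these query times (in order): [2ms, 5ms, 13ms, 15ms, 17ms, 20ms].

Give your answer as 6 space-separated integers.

Answer: 2 1 1 2 3 0

Derivation:
Queue lengths at query times:
  query t=2ms: backlog = 2
  query t=5ms: backlog = 1
  query t=13ms: backlog = 1
  query t=15ms: backlog = 2
  query t=17ms: backlog = 3
  query t=20ms: backlog = 0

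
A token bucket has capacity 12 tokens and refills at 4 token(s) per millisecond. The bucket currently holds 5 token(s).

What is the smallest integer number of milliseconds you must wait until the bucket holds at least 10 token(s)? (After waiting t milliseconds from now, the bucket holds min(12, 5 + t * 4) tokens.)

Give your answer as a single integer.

Answer: 2

Derivation:
Need 5 + t * 4 >= 10, so t >= 5/4.
Smallest integer t = ceil(5/4) = 2.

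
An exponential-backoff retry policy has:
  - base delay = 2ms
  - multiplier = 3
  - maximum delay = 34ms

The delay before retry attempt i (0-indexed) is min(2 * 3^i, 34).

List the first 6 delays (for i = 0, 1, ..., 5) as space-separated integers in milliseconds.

Answer: 2 6 18 34 34 34

Derivation:
Computing each delay:
  i=0: min(2*3^0, 34) = 2
  i=1: min(2*3^1, 34) = 6
  i=2: min(2*3^2, 34) = 18
  i=3: min(2*3^3, 34) = 34
  i=4: min(2*3^4, 34) = 34
  i=5: min(2*3^5, 34) = 34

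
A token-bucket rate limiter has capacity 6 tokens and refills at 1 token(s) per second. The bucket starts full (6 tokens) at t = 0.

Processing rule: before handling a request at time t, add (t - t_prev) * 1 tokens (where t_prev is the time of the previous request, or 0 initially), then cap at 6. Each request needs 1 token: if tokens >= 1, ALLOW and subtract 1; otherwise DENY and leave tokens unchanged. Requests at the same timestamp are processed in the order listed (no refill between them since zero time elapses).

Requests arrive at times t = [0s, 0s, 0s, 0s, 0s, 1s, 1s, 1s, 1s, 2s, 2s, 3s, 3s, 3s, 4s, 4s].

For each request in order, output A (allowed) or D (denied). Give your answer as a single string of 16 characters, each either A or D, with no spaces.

Answer: AAAAAAADDADADDAD

Derivation:
Simulating step by step:
  req#1 t=0s: ALLOW
  req#2 t=0s: ALLOW
  req#3 t=0s: ALLOW
  req#4 t=0s: ALLOW
  req#5 t=0s: ALLOW
  req#6 t=1s: ALLOW
  req#7 t=1s: ALLOW
  req#8 t=1s: DENY
  req#9 t=1s: DENY
  req#10 t=2s: ALLOW
  req#11 t=2s: DENY
  req#12 t=3s: ALLOW
  req#13 t=3s: DENY
  req#14 t=3s: DENY
  req#15 t=4s: ALLOW
  req#16 t=4s: DENY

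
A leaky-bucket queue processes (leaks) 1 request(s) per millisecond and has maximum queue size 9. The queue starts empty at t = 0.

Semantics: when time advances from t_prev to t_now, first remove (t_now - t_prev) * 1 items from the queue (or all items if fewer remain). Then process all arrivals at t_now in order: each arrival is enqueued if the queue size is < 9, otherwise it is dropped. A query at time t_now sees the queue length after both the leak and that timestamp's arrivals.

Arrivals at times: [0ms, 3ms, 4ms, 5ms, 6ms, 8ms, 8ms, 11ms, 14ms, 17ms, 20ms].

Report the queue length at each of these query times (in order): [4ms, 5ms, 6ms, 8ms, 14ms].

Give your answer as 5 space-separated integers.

Queue lengths at query times:
  query t=4ms: backlog = 1
  query t=5ms: backlog = 1
  query t=6ms: backlog = 1
  query t=8ms: backlog = 2
  query t=14ms: backlog = 1

Answer: 1 1 1 2 1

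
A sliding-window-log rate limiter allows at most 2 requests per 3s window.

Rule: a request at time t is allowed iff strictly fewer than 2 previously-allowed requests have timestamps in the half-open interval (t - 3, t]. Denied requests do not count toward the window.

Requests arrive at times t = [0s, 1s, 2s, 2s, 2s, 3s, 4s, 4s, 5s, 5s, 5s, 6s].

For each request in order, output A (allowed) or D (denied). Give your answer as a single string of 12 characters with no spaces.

Tracking allowed requests in the window:
  req#1 t=0s: ALLOW
  req#2 t=1s: ALLOW
  req#3 t=2s: DENY
  req#4 t=2s: DENY
  req#5 t=2s: DENY
  req#6 t=3s: ALLOW
  req#7 t=4s: ALLOW
  req#8 t=4s: DENY
  req#9 t=5s: DENY
  req#10 t=5s: DENY
  req#11 t=5s: DENY
  req#12 t=6s: ALLOW

Answer: AADDDAADDDDA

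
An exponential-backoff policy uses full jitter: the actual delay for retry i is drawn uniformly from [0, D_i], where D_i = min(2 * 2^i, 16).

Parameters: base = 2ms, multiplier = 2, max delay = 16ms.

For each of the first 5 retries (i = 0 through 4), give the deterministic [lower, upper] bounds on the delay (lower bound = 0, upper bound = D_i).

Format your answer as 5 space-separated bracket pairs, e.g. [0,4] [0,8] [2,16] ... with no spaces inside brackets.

Answer: [0,2] [0,4] [0,8] [0,16] [0,16]

Derivation:
Computing bounds per retry:
  i=0: D_i=min(2*2^0,16)=2, bounds=[0,2]
  i=1: D_i=min(2*2^1,16)=4, bounds=[0,4]
  i=2: D_i=min(2*2^2,16)=8, bounds=[0,8]
  i=3: D_i=min(2*2^3,16)=16, bounds=[0,16]
  i=4: D_i=min(2*2^4,16)=16, bounds=[0,16]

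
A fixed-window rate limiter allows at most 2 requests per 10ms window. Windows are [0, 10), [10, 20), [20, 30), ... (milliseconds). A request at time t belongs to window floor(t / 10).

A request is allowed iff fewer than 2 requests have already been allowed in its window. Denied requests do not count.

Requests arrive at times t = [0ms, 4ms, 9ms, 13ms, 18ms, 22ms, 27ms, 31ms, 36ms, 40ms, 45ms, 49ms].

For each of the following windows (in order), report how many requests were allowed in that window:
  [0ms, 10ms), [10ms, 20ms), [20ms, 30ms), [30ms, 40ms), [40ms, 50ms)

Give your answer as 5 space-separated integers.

Processing requests:
  req#1 t=0ms (window 0): ALLOW
  req#2 t=4ms (window 0): ALLOW
  req#3 t=9ms (window 0): DENY
  req#4 t=13ms (window 1): ALLOW
  req#5 t=18ms (window 1): ALLOW
  req#6 t=22ms (window 2): ALLOW
  req#7 t=27ms (window 2): ALLOW
  req#8 t=31ms (window 3): ALLOW
  req#9 t=36ms (window 3): ALLOW
  req#10 t=40ms (window 4): ALLOW
  req#11 t=45ms (window 4): ALLOW
  req#12 t=49ms (window 4): DENY

Allowed counts by window: 2 2 2 2 2

Answer: 2 2 2 2 2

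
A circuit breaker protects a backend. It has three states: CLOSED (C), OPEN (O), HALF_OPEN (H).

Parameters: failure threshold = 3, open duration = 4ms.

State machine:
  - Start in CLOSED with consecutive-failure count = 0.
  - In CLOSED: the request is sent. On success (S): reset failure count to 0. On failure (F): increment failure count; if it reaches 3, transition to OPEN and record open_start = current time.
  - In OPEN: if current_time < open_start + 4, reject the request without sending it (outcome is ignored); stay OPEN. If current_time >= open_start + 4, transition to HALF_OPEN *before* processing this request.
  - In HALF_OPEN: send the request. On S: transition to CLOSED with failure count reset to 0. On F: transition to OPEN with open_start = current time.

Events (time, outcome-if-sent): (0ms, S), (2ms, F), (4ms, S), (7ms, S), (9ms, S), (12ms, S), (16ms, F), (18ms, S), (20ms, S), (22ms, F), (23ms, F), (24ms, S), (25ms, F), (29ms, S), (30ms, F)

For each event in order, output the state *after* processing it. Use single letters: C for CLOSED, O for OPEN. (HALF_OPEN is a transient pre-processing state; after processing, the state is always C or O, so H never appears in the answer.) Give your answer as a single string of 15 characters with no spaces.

State after each event:
  event#1 t=0ms outcome=S: state=CLOSED
  event#2 t=2ms outcome=F: state=CLOSED
  event#3 t=4ms outcome=S: state=CLOSED
  event#4 t=7ms outcome=S: state=CLOSED
  event#5 t=9ms outcome=S: state=CLOSED
  event#6 t=12ms outcome=S: state=CLOSED
  event#7 t=16ms outcome=F: state=CLOSED
  event#8 t=18ms outcome=S: state=CLOSED
  event#9 t=20ms outcome=S: state=CLOSED
  event#10 t=22ms outcome=F: state=CLOSED
  event#11 t=23ms outcome=F: state=CLOSED
  event#12 t=24ms outcome=S: state=CLOSED
  event#13 t=25ms outcome=F: state=CLOSED
  event#14 t=29ms outcome=S: state=CLOSED
  event#15 t=30ms outcome=F: state=CLOSED

Answer: CCCCCCCCCCCCCCC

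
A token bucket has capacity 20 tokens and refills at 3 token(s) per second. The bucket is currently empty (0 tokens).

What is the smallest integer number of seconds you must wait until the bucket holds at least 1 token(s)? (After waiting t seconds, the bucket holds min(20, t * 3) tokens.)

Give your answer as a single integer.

Need t * 3 >= 1, so t >= 1/3.
Smallest integer t = ceil(1/3) = 1.

Answer: 1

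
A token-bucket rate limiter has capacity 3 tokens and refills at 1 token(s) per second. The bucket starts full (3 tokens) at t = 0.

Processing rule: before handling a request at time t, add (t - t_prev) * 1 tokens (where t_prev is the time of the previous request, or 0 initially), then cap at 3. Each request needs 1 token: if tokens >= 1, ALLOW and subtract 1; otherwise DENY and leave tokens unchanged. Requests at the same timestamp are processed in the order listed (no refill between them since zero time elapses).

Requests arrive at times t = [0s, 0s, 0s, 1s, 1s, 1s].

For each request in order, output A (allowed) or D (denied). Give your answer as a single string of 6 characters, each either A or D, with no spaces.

Answer: AAAADD

Derivation:
Simulating step by step:
  req#1 t=0s: ALLOW
  req#2 t=0s: ALLOW
  req#3 t=0s: ALLOW
  req#4 t=1s: ALLOW
  req#5 t=1s: DENY
  req#6 t=1s: DENY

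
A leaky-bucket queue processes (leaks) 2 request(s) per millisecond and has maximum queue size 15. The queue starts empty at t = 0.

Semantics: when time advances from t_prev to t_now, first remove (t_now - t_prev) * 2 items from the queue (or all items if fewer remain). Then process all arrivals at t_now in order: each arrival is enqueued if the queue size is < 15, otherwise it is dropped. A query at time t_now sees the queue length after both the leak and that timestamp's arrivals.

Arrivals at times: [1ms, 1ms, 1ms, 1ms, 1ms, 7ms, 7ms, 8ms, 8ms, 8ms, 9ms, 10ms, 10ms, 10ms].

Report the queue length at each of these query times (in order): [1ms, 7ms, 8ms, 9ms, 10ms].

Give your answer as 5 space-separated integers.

Answer: 5 2 3 2 3

Derivation:
Queue lengths at query times:
  query t=1ms: backlog = 5
  query t=7ms: backlog = 2
  query t=8ms: backlog = 3
  query t=9ms: backlog = 2
  query t=10ms: backlog = 3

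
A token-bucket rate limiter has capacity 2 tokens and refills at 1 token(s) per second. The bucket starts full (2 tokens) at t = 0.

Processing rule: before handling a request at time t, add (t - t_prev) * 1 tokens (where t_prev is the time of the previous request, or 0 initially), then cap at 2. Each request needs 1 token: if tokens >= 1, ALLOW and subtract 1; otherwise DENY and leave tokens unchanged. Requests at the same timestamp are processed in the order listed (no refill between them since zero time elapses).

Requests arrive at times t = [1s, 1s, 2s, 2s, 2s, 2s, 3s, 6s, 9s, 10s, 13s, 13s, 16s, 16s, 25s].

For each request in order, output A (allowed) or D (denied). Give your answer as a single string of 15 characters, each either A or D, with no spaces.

Answer: AAADDDAAAAAAAAA

Derivation:
Simulating step by step:
  req#1 t=1s: ALLOW
  req#2 t=1s: ALLOW
  req#3 t=2s: ALLOW
  req#4 t=2s: DENY
  req#5 t=2s: DENY
  req#6 t=2s: DENY
  req#7 t=3s: ALLOW
  req#8 t=6s: ALLOW
  req#9 t=9s: ALLOW
  req#10 t=10s: ALLOW
  req#11 t=13s: ALLOW
  req#12 t=13s: ALLOW
  req#13 t=16s: ALLOW
  req#14 t=16s: ALLOW
  req#15 t=25s: ALLOW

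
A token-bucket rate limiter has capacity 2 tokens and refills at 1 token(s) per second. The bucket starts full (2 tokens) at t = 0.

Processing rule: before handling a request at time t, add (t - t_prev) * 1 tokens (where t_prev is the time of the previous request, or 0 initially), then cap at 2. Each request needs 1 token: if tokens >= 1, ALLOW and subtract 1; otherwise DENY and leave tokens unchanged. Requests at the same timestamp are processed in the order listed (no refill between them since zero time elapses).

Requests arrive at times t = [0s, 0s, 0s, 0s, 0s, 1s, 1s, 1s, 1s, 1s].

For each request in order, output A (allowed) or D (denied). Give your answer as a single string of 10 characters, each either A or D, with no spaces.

Answer: AADDDADDDD

Derivation:
Simulating step by step:
  req#1 t=0s: ALLOW
  req#2 t=0s: ALLOW
  req#3 t=0s: DENY
  req#4 t=0s: DENY
  req#5 t=0s: DENY
  req#6 t=1s: ALLOW
  req#7 t=1s: DENY
  req#8 t=1s: DENY
  req#9 t=1s: DENY
  req#10 t=1s: DENY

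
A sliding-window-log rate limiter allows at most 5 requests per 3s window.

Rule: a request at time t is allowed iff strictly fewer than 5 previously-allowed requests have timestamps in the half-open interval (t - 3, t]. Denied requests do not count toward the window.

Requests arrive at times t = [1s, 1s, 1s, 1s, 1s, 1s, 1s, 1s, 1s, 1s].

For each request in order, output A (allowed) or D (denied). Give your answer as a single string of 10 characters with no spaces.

Tracking allowed requests in the window:
  req#1 t=1s: ALLOW
  req#2 t=1s: ALLOW
  req#3 t=1s: ALLOW
  req#4 t=1s: ALLOW
  req#5 t=1s: ALLOW
  req#6 t=1s: DENY
  req#7 t=1s: DENY
  req#8 t=1s: DENY
  req#9 t=1s: DENY
  req#10 t=1s: DENY

Answer: AAAAADDDDD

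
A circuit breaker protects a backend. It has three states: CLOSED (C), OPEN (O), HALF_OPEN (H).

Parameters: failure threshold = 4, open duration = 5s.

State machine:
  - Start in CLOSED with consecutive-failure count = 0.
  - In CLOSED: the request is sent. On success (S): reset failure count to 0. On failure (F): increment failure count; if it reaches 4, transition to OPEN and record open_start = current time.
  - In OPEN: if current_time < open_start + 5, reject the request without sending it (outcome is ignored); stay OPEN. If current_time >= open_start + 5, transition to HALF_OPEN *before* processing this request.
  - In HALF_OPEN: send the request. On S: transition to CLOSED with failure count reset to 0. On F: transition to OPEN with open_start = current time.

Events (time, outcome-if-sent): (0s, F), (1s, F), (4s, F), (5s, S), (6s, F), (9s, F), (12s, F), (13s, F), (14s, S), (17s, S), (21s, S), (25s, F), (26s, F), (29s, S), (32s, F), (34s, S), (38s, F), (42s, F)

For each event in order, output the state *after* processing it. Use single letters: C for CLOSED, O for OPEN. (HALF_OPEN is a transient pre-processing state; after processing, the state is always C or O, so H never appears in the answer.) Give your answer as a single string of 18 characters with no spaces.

State after each event:
  event#1 t=0s outcome=F: state=CLOSED
  event#2 t=1s outcome=F: state=CLOSED
  event#3 t=4s outcome=F: state=CLOSED
  event#4 t=5s outcome=S: state=CLOSED
  event#5 t=6s outcome=F: state=CLOSED
  event#6 t=9s outcome=F: state=CLOSED
  event#7 t=12s outcome=F: state=CLOSED
  event#8 t=13s outcome=F: state=OPEN
  event#9 t=14s outcome=S: state=OPEN
  event#10 t=17s outcome=S: state=OPEN
  event#11 t=21s outcome=S: state=CLOSED
  event#12 t=25s outcome=F: state=CLOSED
  event#13 t=26s outcome=F: state=CLOSED
  event#14 t=29s outcome=S: state=CLOSED
  event#15 t=32s outcome=F: state=CLOSED
  event#16 t=34s outcome=S: state=CLOSED
  event#17 t=38s outcome=F: state=CLOSED
  event#18 t=42s outcome=F: state=CLOSED

Answer: CCCCCCCOOOCCCCCCCC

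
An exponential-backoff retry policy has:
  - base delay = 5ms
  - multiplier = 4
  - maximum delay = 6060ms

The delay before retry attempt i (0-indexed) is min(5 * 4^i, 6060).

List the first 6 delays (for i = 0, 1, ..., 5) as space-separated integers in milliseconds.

Answer: 5 20 80 320 1280 5120

Derivation:
Computing each delay:
  i=0: min(5*4^0, 6060) = 5
  i=1: min(5*4^1, 6060) = 20
  i=2: min(5*4^2, 6060) = 80
  i=3: min(5*4^3, 6060) = 320
  i=4: min(5*4^4, 6060) = 1280
  i=5: min(5*4^5, 6060) = 5120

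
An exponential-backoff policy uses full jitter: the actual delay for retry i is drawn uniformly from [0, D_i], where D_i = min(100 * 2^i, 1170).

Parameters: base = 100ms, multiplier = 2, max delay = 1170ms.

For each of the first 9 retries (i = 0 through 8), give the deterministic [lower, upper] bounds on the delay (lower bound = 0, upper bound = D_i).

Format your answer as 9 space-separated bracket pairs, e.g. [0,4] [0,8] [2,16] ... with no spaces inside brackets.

Computing bounds per retry:
  i=0: D_i=min(100*2^0,1170)=100, bounds=[0,100]
  i=1: D_i=min(100*2^1,1170)=200, bounds=[0,200]
  i=2: D_i=min(100*2^2,1170)=400, bounds=[0,400]
  i=3: D_i=min(100*2^3,1170)=800, bounds=[0,800]
  i=4: D_i=min(100*2^4,1170)=1170, bounds=[0,1170]
  i=5: D_i=min(100*2^5,1170)=1170, bounds=[0,1170]
  i=6: D_i=min(100*2^6,1170)=1170, bounds=[0,1170]
  i=7: D_i=min(100*2^7,1170)=1170, bounds=[0,1170]
  i=8: D_i=min(100*2^8,1170)=1170, bounds=[0,1170]

Answer: [0,100] [0,200] [0,400] [0,800] [0,1170] [0,1170] [0,1170] [0,1170] [0,1170]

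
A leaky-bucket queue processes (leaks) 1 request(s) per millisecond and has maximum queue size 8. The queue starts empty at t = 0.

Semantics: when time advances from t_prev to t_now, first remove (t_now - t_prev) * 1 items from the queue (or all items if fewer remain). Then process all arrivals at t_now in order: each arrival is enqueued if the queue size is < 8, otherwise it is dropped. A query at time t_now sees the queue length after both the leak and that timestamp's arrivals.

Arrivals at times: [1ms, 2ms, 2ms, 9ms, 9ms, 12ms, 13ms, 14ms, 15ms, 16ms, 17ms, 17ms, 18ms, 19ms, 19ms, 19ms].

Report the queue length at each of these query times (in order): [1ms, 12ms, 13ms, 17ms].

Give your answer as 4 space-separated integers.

Answer: 1 1 1 2

Derivation:
Queue lengths at query times:
  query t=1ms: backlog = 1
  query t=12ms: backlog = 1
  query t=13ms: backlog = 1
  query t=17ms: backlog = 2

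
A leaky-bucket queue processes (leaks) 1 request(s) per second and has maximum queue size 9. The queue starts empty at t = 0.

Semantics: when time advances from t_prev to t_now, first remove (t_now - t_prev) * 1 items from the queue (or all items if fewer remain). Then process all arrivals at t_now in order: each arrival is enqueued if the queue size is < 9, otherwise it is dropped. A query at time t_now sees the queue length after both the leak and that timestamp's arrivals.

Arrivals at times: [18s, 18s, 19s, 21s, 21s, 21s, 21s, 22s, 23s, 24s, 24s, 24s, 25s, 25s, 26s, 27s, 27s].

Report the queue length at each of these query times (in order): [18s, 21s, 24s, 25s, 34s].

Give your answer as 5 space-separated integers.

Queue lengths at query times:
  query t=18s: backlog = 2
  query t=21s: backlog = 4
  query t=24s: backlog = 6
  query t=25s: backlog = 7
  query t=34s: backlog = 1

Answer: 2 4 6 7 1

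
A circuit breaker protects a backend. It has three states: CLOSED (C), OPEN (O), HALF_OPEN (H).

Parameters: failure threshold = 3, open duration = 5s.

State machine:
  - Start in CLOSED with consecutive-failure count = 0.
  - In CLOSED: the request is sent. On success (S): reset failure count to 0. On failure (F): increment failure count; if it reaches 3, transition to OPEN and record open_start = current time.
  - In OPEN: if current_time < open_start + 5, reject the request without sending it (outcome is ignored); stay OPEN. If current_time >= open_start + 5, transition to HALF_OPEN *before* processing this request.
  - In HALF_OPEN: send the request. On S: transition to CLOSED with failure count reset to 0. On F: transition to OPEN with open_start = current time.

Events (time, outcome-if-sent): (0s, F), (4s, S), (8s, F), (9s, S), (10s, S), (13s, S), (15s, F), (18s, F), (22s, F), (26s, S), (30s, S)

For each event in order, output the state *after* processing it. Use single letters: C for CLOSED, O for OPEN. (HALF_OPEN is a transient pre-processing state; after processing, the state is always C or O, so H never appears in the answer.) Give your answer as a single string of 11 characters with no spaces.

Answer: CCCCCCCCOOC

Derivation:
State after each event:
  event#1 t=0s outcome=F: state=CLOSED
  event#2 t=4s outcome=S: state=CLOSED
  event#3 t=8s outcome=F: state=CLOSED
  event#4 t=9s outcome=S: state=CLOSED
  event#5 t=10s outcome=S: state=CLOSED
  event#6 t=13s outcome=S: state=CLOSED
  event#7 t=15s outcome=F: state=CLOSED
  event#8 t=18s outcome=F: state=CLOSED
  event#9 t=22s outcome=F: state=OPEN
  event#10 t=26s outcome=S: state=OPEN
  event#11 t=30s outcome=S: state=CLOSED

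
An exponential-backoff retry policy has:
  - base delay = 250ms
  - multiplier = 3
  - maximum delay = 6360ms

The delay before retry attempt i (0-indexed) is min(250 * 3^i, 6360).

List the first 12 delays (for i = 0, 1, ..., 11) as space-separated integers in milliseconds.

Computing each delay:
  i=0: min(250*3^0, 6360) = 250
  i=1: min(250*3^1, 6360) = 750
  i=2: min(250*3^2, 6360) = 2250
  i=3: min(250*3^3, 6360) = 6360
  i=4: min(250*3^4, 6360) = 6360
  i=5: min(250*3^5, 6360) = 6360
  i=6: min(250*3^6, 6360) = 6360
  i=7: min(250*3^7, 6360) = 6360
  i=8: min(250*3^8, 6360) = 6360
  i=9: min(250*3^9, 6360) = 6360
  i=10: min(250*3^10, 6360) = 6360
  i=11: min(250*3^11, 6360) = 6360

Answer: 250 750 2250 6360 6360 6360 6360 6360 6360 6360 6360 6360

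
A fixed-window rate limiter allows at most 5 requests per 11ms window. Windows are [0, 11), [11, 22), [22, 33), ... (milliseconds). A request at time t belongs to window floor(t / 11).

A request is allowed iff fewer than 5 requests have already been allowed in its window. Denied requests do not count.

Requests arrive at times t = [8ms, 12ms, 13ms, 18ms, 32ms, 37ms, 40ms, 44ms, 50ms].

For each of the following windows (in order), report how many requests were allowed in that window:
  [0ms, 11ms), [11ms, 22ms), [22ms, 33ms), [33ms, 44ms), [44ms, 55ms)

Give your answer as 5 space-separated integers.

Answer: 1 3 1 2 2

Derivation:
Processing requests:
  req#1 t=8ms (window 0): ALLOW
  req#2 t=12ms (window 1): ALLOW
  req#3 t=13ms (window 1): ALLOW
  req#4 t=18ms (window 1): ALLOW
  req#5 t=32ms (window 2): ALLOW
  req#6 t=37ms (window 3): ALLOW
  req#7 t=40ms (window 3): ALLOW
  req#8 t=44ms (window 4): ALLOW
  req#9 t=50ms (window 4): ALLOW

Allowed counts by window: 1 3 1 2 2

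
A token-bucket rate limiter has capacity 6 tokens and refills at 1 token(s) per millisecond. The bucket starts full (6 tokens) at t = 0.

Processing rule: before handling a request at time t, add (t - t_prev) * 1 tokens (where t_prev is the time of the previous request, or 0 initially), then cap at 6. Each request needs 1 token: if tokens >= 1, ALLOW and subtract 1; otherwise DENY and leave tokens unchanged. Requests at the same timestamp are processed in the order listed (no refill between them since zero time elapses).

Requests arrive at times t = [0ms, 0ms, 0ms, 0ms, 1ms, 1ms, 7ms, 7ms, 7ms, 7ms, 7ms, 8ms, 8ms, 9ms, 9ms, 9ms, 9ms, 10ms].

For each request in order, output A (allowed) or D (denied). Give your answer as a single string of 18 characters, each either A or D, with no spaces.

Simulating step by step:
  req#1 t=0ms: ALLOW
  req#2 t=0ms: ALLOW
  req#3 t=0ms: ALLOW
  req#4 t=0ms: ALLOW
  req#5 t=1ms: ALLOW
  req#6 t=1ms: ALLOW
  req#7 t=7ms: ALLOW
  req#8 t=7ms: ALLOW
  req#9 t=7ms: ALLOW
  req#10 t=7ms: ALLOW
  req#11 t=7ms: ALLOW
  req#12 t=8ms: ALLOW
  req#13 t=8ms: ALLOW
  req#14 t=9ms: ALLOW
  req#15 t=9ms: DENY
  req#16 t=9ms: DENY
  req#17 t=9ms: DENY
  req#18 t=10ms: ALLOW

Answer: AAAAAAAAAAAAAADDDA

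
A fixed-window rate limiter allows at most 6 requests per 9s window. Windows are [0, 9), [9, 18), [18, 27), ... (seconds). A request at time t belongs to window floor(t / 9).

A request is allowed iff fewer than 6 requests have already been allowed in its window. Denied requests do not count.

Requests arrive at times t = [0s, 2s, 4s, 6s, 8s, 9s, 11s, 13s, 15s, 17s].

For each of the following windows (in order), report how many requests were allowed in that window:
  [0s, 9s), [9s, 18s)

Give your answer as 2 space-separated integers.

Answer: 5 5

Derivation:
Processing requests:
  req#1 t=0s (window 0): ALLOW
  req#2 t=2s (window 0): ALLOW
  req#3 t=4s (window 0): ALLOW
  req#4 t=6s (window 0): ALLOW
  req#5 t=8s (window 0): ALLOW
  req#6 t=9s (window 1): ALLOW
  req#7 t=11s (window 1): ALLOW
  req#8 t=13s (window 1): ALLOW
  req#9 t=15s (window 1): ALLOW
  req#10 t=17s (window 1): ALLOW

Allowed counts by window: 5 5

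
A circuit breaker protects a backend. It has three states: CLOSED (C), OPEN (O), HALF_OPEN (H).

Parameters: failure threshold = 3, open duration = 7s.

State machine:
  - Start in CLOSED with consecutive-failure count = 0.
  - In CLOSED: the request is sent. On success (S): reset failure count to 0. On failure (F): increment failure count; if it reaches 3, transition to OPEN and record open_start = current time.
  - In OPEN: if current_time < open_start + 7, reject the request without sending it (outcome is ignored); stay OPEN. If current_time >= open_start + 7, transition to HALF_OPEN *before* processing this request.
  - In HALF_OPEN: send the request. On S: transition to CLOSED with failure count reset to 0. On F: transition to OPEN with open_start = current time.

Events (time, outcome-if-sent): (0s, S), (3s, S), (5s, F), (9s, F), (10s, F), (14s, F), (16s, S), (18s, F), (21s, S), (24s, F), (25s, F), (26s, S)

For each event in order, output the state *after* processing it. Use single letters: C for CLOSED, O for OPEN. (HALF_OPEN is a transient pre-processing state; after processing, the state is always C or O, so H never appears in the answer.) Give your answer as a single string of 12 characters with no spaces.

Answer: CCCCOOOOOOOO

Derivation:
State after each event:
  event#1 t=0s outcome=S: state=CLOSED
  event#2 t=3s outcome=S: state=CLOSED
  event#3 t=5s outcome=F: state=CLOSED
  event#4 t=9s outcome=F: state=CLOSED
  event#5 t=10s outcome=F: state=OPEN
  event#6 t=14s outcome=F: state=OPEN
  event#7 t=16s outcome=S: state=OPEN
  event#8 t=18s outcome=F: state=OPEN
  event#9 t=21s outcome=S: state=OPEN
  event#10 t=24s outcome=F: state=OPEN
  event#11 t=25s outcome=F: state=OPEN
  event#12 t=26s outcome=S: state=OPEN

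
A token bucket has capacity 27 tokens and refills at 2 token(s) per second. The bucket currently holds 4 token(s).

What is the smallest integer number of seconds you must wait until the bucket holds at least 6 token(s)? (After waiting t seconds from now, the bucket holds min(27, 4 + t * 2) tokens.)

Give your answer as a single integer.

Answer: 1

Derivation:
Need 4 + t * 2 >= 6, so t >= 2/2.
Smallest integer t = ceil(2/2) = 1.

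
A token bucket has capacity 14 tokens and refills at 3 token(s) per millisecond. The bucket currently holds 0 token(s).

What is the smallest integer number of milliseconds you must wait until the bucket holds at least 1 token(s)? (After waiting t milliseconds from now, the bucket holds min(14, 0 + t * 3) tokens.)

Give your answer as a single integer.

Need 0 + t * 3 >= 1, so t >= 1/3.
Smallest integer t = ceil(1/3) = 1.

Answer: 1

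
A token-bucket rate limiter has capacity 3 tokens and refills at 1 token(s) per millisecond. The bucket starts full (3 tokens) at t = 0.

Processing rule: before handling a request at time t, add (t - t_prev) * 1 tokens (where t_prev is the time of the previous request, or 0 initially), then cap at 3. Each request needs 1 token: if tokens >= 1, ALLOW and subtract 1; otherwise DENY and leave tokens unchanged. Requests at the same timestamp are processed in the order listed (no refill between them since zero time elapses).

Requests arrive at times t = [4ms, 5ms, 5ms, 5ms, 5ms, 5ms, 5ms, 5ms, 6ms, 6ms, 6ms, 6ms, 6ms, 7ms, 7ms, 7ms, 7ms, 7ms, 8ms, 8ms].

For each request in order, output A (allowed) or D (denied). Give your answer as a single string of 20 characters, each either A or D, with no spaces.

Simulating step by step:
  req#1 t=4ms: ALLOW
  req#2 t=5ms: ALLOW
  req#3 t=5ms: ALLOW
  req#4 t=5ms: ALLOW
  req#5 t=5ms: DENY
  req#6 t=5ms: DENY
  req#7 t=5ms: DENY
  req#8 t=5ms: DENY
  req#9 t=6ms: ALLOW
  req#10 t=6ms: DENY
  req#11 t=6ms: DENY
  req#12 t=6ms: DENY
  req#13 t=6ms: DENY
  req#14 t=7ms: ALLOW
  req#15 t=7ms: DENY
  req#16 t=7ms: DENY
  req#17 t=7ms: DENY
  req#18 t=7ms: DENY
  req#19 t=8ms: ALLOW
  req#20 t=8ms: DENY

Answer: AAAADDDDADDDDADDDDAD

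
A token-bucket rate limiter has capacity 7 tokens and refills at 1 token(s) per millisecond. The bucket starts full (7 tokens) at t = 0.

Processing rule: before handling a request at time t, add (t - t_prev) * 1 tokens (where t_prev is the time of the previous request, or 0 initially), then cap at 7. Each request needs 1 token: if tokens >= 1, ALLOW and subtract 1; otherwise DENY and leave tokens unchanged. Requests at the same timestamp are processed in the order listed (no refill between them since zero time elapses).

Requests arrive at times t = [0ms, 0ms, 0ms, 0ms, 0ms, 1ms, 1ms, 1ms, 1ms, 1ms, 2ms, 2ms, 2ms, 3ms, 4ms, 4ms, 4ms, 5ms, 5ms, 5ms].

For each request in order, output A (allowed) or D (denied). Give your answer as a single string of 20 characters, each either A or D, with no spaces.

Simulating step by step:
  req#1 t=0ms: ALLOW
  req#2 t=0ms: ALLOW
  req#3 t=0ms: ALLOW
  req#4 t=0ms: ALLOW
  req#5 t=0ms: ALLOW
  req#6 t=1ms: ALLOW
  req#7 t=1ms: ALLOW
  req#8 t=1ms: ALLOW
  req#9 t=1ms: DENY
  req#10 t=1ms: DENY
  req#11 t=2ms: ALLOW
  req#12 t=2ms: DENY
  req#13 t=2ms: DENY
  req#14 t=3ms: ALLOW
  req#15 t=4ms: ALLOW
  req#16 t=4ms: DENY
  req#17 t=4ms: DENY
  req#18 t=5ms: ALLOW
  req#19 t=5ms: DENY
  req#20 t=5ms: DENY

Answer: AAAAAAAADDADDAADDADD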